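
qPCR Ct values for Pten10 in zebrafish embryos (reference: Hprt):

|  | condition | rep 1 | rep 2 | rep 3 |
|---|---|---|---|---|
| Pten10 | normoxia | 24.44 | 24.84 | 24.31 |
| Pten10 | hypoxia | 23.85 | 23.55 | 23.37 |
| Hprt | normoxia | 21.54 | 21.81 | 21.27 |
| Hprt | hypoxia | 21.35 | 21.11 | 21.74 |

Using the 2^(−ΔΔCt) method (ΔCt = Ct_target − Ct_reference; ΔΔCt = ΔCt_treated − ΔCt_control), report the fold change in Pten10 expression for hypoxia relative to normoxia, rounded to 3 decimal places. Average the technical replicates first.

Mean Ct: Pten10 normoxia 24.530; Pten10 hypoxia 23.590; Hprt normoxia 21.540; Hprt hypoxia 21.400
ΔCt(normoxia) = 24.530 − 21.540 = 2.990
ΔCt(hypoxia) = 23.590 − 21.400 = 2.190
ΔΔCt = 2.190 − 2.990 = -0.800
Fold change = 2^(−(-0.800)) = 2^0.800 = 1.7411

1.741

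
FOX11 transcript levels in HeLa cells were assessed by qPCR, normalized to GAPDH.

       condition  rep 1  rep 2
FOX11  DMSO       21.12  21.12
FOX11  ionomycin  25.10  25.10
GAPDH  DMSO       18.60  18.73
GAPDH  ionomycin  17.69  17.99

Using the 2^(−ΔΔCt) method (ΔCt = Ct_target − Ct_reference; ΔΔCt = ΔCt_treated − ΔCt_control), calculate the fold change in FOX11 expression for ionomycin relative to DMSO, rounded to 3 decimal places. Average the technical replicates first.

0.036

Mean Ct: FOX11 DMSO 21.120; FOX11 ionomycin 25.100; GAPDH DMSO 18.665; GAPDH ionomycin 17.840
ΔCt(DMSO) = 21.120 − 18.665 = 2.455
ΔCt(ionomycin) = 25.100 − 17.840 = 7.260
ΔΔCt = 7.260 − 2.455 = 4.805
Fold change = 2^(−4.805) = 0.0358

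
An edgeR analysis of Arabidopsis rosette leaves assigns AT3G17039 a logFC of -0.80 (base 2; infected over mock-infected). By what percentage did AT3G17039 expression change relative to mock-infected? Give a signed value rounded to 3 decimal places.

-42.565%

Fold change = 2^(-0.80) = 0.5743
Percent change = (FC − 1) × 100% = (0.5743 − 1) × 100 = -42.565%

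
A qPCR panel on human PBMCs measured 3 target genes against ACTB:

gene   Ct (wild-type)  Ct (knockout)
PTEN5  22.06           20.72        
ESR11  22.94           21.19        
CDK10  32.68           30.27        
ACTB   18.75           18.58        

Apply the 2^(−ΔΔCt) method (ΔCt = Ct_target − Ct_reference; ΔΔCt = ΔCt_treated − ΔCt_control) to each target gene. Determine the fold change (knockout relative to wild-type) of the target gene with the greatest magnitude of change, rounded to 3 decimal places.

PTEN5: ΔΔCt = (20.72−18.58) − (22.06−18.75) = 2.14 − 3.31 = -1.17; fold change = 2^1.17 = 2.250
ESR11: ΔΔCt = (21.19−18.58) − (22.94−18.75) = 2.61 − 4.19 = -1.58; fold change = 2^1.58 = 2.990
CDK10: ΔΔCt = (30.27−18.58) − (32.68−18.75) = 11.69 − 13.93 = -2.24; fold change = 2^2.24 = 4.724
CDK10 has the largest |ΔΔCt| = 2.24.

4.724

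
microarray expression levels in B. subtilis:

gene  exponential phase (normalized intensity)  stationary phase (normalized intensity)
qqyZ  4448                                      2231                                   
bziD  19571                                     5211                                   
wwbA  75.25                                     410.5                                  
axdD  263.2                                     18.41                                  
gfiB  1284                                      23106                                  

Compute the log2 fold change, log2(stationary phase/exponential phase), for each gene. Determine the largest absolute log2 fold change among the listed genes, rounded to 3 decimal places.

log2(2231/4448) = -0.995  (qqyZ)
log2(5211/19571) = -1.909  (bziD)
log2(410.5/75.25) = 2.448  (wwbA)
log2(18.41/263.2) = -3.838  (axdD)
log2(23106/1284) = 4.170  (gfiB)
The largest magnitude belongs to gfiB.

4.170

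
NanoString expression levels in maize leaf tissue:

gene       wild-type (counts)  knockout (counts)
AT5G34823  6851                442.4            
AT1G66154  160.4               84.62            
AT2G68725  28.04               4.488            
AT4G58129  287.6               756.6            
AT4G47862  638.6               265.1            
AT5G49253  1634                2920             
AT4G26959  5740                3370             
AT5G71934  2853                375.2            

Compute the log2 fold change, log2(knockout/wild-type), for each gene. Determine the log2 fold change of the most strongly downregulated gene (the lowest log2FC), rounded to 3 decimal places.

-3.953

log2(442.4/6851) = -3.953  (AT5G34823)
log2(84.62/160.4) = -0.923  (AT1G66154)
log2(4.488/28.04) = -2.643  (AT2G68725)
log2(756.6/287.6) = 1.395  (AT4G58129)
log2(265.1/638.6) = -1.268  (AT4G47862)
log2(2920/1634) = 0.838  (AT5G49253)
log2(3370/5740) = -0.768  (AT4G26959)
log2(375.2/2853) = -2.927  (AT5G71934)
AT5G34823 is most strongly downregulated.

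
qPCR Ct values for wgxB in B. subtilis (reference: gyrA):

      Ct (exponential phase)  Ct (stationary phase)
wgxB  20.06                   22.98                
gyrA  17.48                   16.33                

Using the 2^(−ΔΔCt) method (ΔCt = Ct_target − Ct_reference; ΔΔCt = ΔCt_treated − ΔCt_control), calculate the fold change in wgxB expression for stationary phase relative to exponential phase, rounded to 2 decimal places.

ΔCt(exponential phase) = 20.060 − 17.480 = 2.580
ΔCt(stationary phase) = 22.980 − 16.330 = 6.650
ΔΔCt = 6.650 − 2.580 = 4.070
Fold change = 2^(−4.070) = 0.060

0.06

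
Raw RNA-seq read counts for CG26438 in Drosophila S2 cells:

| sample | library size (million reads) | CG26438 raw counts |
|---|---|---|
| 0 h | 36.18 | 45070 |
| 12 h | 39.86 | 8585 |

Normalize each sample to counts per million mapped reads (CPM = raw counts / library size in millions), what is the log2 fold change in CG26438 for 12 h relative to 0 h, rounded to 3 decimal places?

-2.532

CPM(0 h) = 45070 / 36.18 = 1245.7159
CPM(12 h) = 8585 / 39.86 = 215.3788
Fold change = 215.3788 / 1245.7159 = 0.17290
log2(0.17290) = -2.5320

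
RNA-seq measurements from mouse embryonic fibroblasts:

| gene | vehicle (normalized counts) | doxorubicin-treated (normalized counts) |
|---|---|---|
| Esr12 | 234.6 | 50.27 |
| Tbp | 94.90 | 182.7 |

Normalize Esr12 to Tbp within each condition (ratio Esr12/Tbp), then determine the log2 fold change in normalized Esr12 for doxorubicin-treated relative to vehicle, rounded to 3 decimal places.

-3.167

Esr12/Tbp (vehicle) = 234.6 / 94.90 = 2.4721
Esr12/Tbp (doxorubicin-treated) = 50.27 / 182.7 = 0.27515
Fold change = 0.27515 / 2.4721 = 0.1113
log2(0.1113) = -3.1674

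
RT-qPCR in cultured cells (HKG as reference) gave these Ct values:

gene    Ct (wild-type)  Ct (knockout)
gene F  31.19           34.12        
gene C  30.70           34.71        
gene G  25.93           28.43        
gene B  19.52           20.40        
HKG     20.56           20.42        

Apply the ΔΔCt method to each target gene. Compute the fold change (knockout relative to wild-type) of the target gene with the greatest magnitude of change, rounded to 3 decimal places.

0.056

gene F: ΔΔCt = (34.12−20.42) − (31.19−20.56) = 13.70 − 10.63 = 3.07; fold change = 2^-3.07 = 0.119
gene C: ΔΔCt = (34.71−20.42) − (30.70−20.56) = 14.29 − 10.14 = 4.15; fold change = 2^-4.15 = 0.056
gene G: ΔΔCt = (28.43−20.42) − (25.93−20.56) = 8.01 − 5.37 = 2.64; fold change = 2^-2.64 = 0.160
gene B: ΔΔCt = (20.40−20.42) − (19.52−20.56) = -0.02 − (-1.04) = 1.02; fold change = 2^-1.02 = 0.493
gene C has the largest |ΔΔCt| = 4.15.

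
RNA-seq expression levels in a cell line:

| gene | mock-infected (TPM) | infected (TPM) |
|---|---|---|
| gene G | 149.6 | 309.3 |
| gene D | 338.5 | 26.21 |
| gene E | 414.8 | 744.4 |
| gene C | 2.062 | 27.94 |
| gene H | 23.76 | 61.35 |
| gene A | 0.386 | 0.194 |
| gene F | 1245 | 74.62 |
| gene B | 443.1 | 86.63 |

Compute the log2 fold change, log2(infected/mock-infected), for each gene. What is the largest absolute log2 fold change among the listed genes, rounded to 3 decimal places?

log2(309.3/149.6) = 1.048  (gene G)
log2(26.21/338.5) = -3.691  (gene D)
log2(744.4/414.8) = 0.844  (gene E)
log2(27.94/2.062) = 3.760  (gene C)
log2(61.35/23.76) = 1.369  (gene H)
log2(0.194/0.386) = -0.993  (gene A)
log2(74.62/1245) = -4.060  (gene F)
log2(86.63/443.1) = -2.355  (gene B)
The largest magnitude belongs to gene F.

4.060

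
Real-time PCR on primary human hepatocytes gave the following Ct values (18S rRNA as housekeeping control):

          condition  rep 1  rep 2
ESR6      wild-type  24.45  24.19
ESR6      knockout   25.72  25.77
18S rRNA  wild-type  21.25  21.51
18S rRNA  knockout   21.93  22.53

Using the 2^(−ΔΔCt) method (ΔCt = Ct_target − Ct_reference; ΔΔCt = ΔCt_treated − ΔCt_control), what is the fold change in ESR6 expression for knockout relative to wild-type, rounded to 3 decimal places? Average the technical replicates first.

Mean Ct: ESR6 wild-type 24.320; ESR6 knockout 25.745; 18S rRNA wild-type 21.380; 18S rRNA knockout 22.230
ΔCt(wild-type) = 24.320 − 21.380 = 2.940
ΔCt(knockout) = 25.745 − 22.230 = 3.515
ΔΔCt = 3.515 − 2.940 = 0.575
Fold change = 2^(−0.575) = 0.6713

0.671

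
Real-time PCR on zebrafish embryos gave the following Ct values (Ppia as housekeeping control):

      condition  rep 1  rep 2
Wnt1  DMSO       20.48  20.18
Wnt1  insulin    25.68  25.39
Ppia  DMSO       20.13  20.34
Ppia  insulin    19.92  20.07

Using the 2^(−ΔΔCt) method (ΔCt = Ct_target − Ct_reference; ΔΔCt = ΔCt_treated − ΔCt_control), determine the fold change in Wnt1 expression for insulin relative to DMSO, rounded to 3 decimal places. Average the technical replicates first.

0.023

Mean Ct: Wnt1 DMSO 20.330; Wnt1 insulin 25.535; Ppia DMSO 20.235; Ppia insulin 19.995
ΔCt(DMSO) = 20.330 − 20.235 = 0.095
ΔCt(insulin) = 25.535 − 19.995 = 5.540
ΔΔCt = 5.540 − 0.095 = 5.445
Fold change = 2^(−5.445) = 0.0230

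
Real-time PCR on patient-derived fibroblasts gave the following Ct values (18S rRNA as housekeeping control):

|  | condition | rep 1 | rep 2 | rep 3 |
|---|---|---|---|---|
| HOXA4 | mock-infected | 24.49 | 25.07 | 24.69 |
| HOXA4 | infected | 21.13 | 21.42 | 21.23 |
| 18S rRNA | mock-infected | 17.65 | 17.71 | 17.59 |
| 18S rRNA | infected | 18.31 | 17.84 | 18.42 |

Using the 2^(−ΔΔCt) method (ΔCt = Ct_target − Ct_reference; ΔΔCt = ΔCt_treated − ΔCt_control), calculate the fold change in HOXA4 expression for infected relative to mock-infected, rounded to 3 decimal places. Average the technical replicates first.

16.336

Mean Ct: HOXA4 mock-infected 24.750; HOXA4 infected 21.260; 18S rRNA mock-infected 17.650; 18S rRNA infected 18.190
ΔCt(mock-infected) = 24.750 − 17.650 = 7.100
ΔCt(infected) = 21.260 − 18.190 = 3.070
ΔΔCt = 3.070 − 7.100 = -4.030
Fold change = 2^(−(-4.030)) = 2^4.030 = 16.3362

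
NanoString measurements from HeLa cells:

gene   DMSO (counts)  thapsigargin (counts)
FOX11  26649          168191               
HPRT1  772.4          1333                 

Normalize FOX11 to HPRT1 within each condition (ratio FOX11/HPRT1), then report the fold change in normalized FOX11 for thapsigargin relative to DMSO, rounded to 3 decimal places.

3.657

FOX11/HPRT1 (DMSO) = 26649 / 772.4 = 34.502
FOX11/HPRT1 (thapsigargin) = 168191 / 1333 = 126.17
Fold change = 126.17 / 34.502 = 3.6571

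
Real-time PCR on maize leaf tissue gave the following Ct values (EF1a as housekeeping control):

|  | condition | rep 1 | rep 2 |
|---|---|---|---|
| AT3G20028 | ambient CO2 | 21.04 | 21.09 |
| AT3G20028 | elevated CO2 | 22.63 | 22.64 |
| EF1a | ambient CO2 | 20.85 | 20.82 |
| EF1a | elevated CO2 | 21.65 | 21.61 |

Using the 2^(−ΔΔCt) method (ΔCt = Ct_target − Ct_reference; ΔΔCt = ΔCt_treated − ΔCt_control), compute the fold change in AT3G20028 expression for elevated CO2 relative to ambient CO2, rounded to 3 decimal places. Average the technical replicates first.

0.584

Mean Ct: AT3G20028 ambient CO2 21.065; AT3G20028 elevated CO2 22.635; EF1a ambient CO2 20.835; EF1a elevated CO2 21.630
ΔCt(ambient CO2) = 21.065 − 20.835 = 0.230
ΔCt(elevated CO2) = 22.635 − 21.630 = 1.005
ΔΔCt = 1.005 − 0.230 = 0.775
Fold change = 2^(−0.775) = 0.5844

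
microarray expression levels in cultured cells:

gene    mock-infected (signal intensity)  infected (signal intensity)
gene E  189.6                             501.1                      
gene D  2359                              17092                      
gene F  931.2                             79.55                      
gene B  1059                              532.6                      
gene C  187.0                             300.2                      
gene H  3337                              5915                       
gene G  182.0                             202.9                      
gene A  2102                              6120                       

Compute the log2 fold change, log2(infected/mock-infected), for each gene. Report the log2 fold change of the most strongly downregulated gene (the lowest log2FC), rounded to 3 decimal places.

log2(501.1/189.6) = 1.402  (gene E)
log2(17092/2359) = 2.857  (gene D)
log2(79.55/931.2) = -3.549  (gene F)
log2(532.6/1059) = -0.992  (gene B)
log2(300.2/187.0) = 0.683  (gene C)
log2(5915/3337) = 0.826  (gene H)
log2(202.9/182.0) = 0.157  (gene G)
log2(6120/2102) = 1.542  (gene A)
gene F is most strongly downregulated.

-3.549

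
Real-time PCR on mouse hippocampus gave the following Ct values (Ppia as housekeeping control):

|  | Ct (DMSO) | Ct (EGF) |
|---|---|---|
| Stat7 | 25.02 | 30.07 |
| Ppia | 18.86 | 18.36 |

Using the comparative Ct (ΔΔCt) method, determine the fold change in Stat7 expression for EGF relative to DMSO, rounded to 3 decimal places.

ΔCt(DMSO) = 25.020 − 18.860 = 6.160
ΔCt(EGF) = 30.070 − 18.360 = 11.710
ΔΔCt = 11.710 − 6.160 = 5.550
Fold change = 2^(−5.550) = 0.0213

0.021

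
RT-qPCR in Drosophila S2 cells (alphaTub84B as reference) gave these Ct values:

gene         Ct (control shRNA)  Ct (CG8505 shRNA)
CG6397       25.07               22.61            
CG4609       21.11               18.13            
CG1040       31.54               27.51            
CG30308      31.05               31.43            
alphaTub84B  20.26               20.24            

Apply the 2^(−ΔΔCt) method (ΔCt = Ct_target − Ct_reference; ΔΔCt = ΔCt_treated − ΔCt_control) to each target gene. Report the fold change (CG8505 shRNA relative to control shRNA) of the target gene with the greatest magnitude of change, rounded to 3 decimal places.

16.111

CG6397: ΔΔCt = (22.61−20.24) − (25.07−20.26) = 2.37 − 4.81 = -2.44; fold change = 2^2.44 = 5.426
CG4609: ΔΔCt = (18.13−20.24) − (21.11−20.26) = -2.11 − 0.85 = -2.96; fold change = 2^2.96 = 7.781
CG1040: ΔΔCt = (27.51−20.24) − (31.54−20.26) = 7.27 − 11.28 = -4.01; fold change = 2^4.01 = 16.111
CG30308: ΔΔCt = (31.43−20.24) − (31.05−20.26) = 11.19 − 10.79 = 0.40; fold change = 2^-0.40 = 0.758
CG1040 has the largest |ΔΔCt| = 4.01.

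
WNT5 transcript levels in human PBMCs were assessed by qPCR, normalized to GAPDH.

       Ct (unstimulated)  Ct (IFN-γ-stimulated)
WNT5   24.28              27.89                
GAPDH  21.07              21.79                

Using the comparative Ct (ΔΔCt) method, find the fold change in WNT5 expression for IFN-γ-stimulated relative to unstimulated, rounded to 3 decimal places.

ΔCt(unstimulated) = 24.280 − 21.070 = 3.210
ΔCt(IFN-γ-stimulated) = 27.890 − 21.790 = 6.100
ΔΔCt = 6.100 − 3.210 = 2.890
Fold change = 2^(−2.890) = 0.1349

0.135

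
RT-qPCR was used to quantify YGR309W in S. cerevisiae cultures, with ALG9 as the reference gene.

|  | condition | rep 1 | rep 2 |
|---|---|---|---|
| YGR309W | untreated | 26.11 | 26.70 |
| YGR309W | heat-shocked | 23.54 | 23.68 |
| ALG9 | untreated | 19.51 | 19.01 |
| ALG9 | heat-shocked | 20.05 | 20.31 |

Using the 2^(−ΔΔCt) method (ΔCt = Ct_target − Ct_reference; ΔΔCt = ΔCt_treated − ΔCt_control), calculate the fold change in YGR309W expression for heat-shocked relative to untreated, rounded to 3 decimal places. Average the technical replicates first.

Mean Ct: YGR309W untreated 26.405; YGR309W heat-shocked 23.610; ALG9 untreated 19.260; ALG9 heat-shocked 20.180
ΔCt(untreated) = 26.405 − 19.260 = 7.145
ΔCt(heat-shocked) = 23.610 − 20.180 = 3.430
ΔΔCt = 3.430 − 7.145 = -3.715
Fold change = 2^(−(-3.715)) = 2^3.715 = 13.1319

13.132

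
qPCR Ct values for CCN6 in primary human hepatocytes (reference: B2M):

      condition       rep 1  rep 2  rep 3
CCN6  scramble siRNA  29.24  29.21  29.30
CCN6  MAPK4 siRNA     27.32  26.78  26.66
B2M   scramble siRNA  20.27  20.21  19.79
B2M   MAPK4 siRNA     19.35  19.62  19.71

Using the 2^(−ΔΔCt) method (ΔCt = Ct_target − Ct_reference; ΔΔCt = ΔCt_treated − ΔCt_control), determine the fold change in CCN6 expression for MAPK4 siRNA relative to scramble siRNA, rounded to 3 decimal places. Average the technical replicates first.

3.482

Mean Ct: CCN6 scramble siRNA 29.250; CCN6 MAPK4 siRNA 26.920; B2M scramble siRNA 20.090; B2M MAPK4 siRNA 19.560
ΔCt(scramble siRNA) = 29.250 − 20.090 = 9.160
ΔCt(MAPK4 siRNA) = 26.920 − 19.560 = 7.360
ΔΔCt = 7.360 − 9.160 = -1.800
Fold change = 2^(−(-1.800)) = 2^1.800 = 3.4822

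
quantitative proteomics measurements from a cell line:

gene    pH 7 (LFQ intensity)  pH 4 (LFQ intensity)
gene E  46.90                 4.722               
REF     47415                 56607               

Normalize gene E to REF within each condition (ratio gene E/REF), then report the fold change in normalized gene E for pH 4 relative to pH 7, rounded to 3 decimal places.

gene E/REF (pH 7) = 46.90 / 47415 = 0.00098914
gene E/REF (pH 4) = 4.722 / 56607 = 8.3417e-05
Fold change = 8.3417e-05 / 0.00098914 = 0.0843

0.084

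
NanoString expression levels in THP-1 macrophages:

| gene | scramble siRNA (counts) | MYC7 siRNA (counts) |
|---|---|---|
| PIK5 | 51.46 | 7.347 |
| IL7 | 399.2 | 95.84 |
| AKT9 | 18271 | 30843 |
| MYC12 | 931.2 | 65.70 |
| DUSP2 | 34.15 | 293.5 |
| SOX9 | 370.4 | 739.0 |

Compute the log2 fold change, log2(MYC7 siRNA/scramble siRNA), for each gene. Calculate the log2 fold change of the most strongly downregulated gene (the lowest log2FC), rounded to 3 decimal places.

log2(7.347/51.46) = -2.808  (PIK5)
log2(95.84/399.2) = -2.058  (IL7)
log2(30843/18271) = 0.755  (AKT9)
log2(65.70/931.2) = -3.825  (MYC12)
log2(293.5/34.15) = 3.103  (DUSP2)
log2(739.0/370.4) = 0.996  (SOX9)
MYC12 is most strongly downregulated.

-3.825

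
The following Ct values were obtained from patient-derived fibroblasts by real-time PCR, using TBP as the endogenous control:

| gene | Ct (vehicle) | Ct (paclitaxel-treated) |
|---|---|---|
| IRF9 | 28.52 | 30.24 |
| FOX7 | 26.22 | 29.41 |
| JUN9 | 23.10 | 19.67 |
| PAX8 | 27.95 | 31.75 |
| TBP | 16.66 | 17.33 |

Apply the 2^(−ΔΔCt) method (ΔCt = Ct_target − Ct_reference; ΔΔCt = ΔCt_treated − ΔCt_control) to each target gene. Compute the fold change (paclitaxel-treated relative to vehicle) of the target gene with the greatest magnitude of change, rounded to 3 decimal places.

17.148

IRF9: ΔΔCt = (30.24−17.33) − (28.52−16.66) = 12.91 − 11.86 = 1.05; fold change = 2^-1.05 = 0.483
FOX7: ΔΔCt = (29.41−17.33) − (26.22−16.66) = 12.08 − 9.56 = 2.52; fold change = 2^-2.52 = 0.174
JUN9: ΔΔCt = (19.67−17.33) − (23.10−16.66) = 2.34 − 6.44 = -4.10; fold change = 2^4.10 = 17.148
PAX8: ΔΔCt = (31.75−17.33) − (27.95−16.66) = 14.42 − 11.29 = 3.13; fold change = 2^-3.13 = 0.114
JUN9 has the largest |ΔΔCt| = 4.10.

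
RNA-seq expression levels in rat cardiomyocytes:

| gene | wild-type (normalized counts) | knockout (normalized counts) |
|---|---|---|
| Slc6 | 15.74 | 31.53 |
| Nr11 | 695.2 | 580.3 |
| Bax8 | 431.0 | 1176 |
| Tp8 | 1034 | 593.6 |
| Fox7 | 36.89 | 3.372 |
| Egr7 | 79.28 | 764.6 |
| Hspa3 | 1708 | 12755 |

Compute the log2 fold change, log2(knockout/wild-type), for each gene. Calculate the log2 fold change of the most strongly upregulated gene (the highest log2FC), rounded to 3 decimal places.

3.270

log2(31.53/15.74) = 1.002  (Slc6)
log2(580.3/695.2) = -0.261  (Nr11)
log2(1176/431.0) = 1.448  (Bax8)
log2(593.6/1034) = -0.801  (Tp8)
log2(3.372/36.89) = -3.452  (Fox7)
log2(764.6/79.28) = 3.270  (Egr7)
log2(12755/1708) = 2.901  (Hspa3)
Egr7 is most strongly upregulated.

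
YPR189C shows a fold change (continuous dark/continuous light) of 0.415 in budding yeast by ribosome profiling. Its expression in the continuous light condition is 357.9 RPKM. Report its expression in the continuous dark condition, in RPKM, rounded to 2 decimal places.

continuous dark expression = 357.9 × 0.415 = 148.53

148.53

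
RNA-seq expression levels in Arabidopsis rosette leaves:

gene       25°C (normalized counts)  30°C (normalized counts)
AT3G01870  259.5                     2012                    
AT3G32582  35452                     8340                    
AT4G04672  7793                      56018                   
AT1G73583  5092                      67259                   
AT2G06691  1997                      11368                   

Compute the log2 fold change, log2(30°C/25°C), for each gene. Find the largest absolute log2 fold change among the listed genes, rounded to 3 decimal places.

log2(2012/259.5) = 2.955  (AT3G01870)
log2(8340/35452) = -2.088  (AT3G32582)
log2(56018/7793) = 2.846  (AT4G04672)
log2(67259/5092) = 3.723  (AT1G73583)
log2(11368/1997) = 2.509  (AT2G06691)
The largest magnitude belongs to AT1G73583.

3.723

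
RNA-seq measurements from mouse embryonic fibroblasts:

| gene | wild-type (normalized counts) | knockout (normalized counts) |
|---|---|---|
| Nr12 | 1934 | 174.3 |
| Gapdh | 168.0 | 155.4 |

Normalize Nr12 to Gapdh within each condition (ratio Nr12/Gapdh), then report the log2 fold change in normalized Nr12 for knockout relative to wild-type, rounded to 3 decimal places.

Nr12/Gapdh (wild-type) = 1934 / 168.0 = 11.512
Nr12/Gapdh (knockout) = 174.3 / 155.4 = 1.1216
Fold change = 1.1216 / 11.512 = 0.0974
log2(0.0974) = -3.3595

-3.359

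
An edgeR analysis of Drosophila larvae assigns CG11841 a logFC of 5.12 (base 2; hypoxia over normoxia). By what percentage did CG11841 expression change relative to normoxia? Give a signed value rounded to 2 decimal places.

3377.55%

Fold change = 2^(5.12) = 34.7755
Percent change = (FC − 1) × 100% = (34.7755 − 1) × 100 = 3377.55%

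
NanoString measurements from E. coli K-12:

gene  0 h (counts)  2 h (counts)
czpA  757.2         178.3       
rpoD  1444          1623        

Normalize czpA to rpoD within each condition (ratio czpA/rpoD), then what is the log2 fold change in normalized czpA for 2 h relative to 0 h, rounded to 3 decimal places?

czpA/rpoD (0 h) = 757.2 / 1444 = 0.52438
czpA/rpoD (2 h) = 178.3 / 1623 = 0.10986
Fold change = 0.10986 / 0.52438 = 0.2095
log2(0.2095) = -2.2550

-2.255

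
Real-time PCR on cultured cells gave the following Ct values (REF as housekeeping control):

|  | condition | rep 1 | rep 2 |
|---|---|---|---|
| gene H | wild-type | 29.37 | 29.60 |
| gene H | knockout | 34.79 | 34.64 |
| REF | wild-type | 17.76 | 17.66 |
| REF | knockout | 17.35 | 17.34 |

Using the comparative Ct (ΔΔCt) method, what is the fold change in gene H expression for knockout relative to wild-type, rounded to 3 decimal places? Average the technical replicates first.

0.021

Mean Ct: gene H wild-type 29.485; gene H knockout 34.715; REF wild-type 17.710; REF knockout 17.345
ΔCt(wild-type) = 29.485 − 17.710 = 11.775
ΔCt(knockout) = 34.715 − 17.345 = 17.370
ΔΔCt = 17.370 − 11.775 = 5.595
Fold change = 2^(−5.595) = 0.0207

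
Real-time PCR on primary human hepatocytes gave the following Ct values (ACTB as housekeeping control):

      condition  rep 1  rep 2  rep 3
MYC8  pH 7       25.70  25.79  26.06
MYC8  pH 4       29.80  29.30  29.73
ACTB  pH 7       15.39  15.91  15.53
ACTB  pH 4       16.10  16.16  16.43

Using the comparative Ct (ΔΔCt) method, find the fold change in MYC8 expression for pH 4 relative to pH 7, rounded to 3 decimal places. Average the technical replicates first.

Mean Ct: MYC8 pH 7 25.850; MYC8 pH 4 29.610; ACTB pH 7 15.610; ACTB pH 4 16.230
ΔCt(pH 7) = 25.850 − 15.610 = 10.240
ΔCt(pH 4) = 29.610 − 16.230 = 13.380
ΔΔCt = 13.380 − 10.240 = 3.140
Fold change = 2^(−3.140) = 0.1134

0.113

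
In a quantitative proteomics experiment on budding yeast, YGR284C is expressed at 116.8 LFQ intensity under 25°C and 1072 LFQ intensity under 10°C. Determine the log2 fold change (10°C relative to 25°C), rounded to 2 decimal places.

Fold change = 1072 / 116.8 = 9.1781
log2(9.1781) = 3.198

3.20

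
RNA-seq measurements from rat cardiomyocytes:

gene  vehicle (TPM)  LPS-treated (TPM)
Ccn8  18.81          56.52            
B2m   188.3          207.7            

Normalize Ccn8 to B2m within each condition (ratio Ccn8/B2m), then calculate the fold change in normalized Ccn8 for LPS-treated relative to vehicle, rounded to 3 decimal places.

2.724

Ccn8/B2m (vehicle) = 18.81 / 188.3 = 0.099894
Ccn8/B2m (LPS-treated) = 56.52 / 207.7 = 0.27212
Fold change = 0.27212 / 0.099894 = 2.7241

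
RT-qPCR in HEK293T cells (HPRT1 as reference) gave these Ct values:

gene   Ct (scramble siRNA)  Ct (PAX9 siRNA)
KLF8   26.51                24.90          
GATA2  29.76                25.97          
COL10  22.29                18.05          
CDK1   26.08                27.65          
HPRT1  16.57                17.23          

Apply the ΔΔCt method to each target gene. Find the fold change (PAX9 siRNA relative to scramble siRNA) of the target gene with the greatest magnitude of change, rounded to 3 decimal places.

29.857

KLF8: ΔΔCt = (24.90−17.23) − (26.51−16.57) = 7.67 − 9.94 = -2.27; fold change = 2^2.27 = 4.823
GATA2: ΔΔCt = (25.97−17.23) − (29.76−16.57) = 8.74 − 13.19 = -4.45; fold change = 2^4.45 = 21.857
COL10: ΔΔCt = (18.05−17.23) − (22.29−16.57) = 0.82 − 5.72 = -4.90; fold change = 2^4.90 = 29.857
CDK1: ΔΔCt = (27.65−17.23) − (26.08−16.57) = 10.42 − 9.51 = 0.91; fold change = 2^-0.91 = 0.532
COL10 has the largest |ΔΔCt| = 4.90.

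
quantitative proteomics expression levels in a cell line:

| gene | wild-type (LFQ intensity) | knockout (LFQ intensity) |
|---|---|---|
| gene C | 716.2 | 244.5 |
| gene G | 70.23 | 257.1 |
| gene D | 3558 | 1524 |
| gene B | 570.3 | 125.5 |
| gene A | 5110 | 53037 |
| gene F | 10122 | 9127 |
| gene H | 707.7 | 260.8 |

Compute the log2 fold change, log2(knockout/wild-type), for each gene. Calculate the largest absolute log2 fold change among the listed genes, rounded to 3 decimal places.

log2(244.5/716.2) = -1.551  (gene C)
log2(257.1/70.23) = 1.872  (gene G)
log2(1524/3558) = -1.223  (gene D)
log2(125.5/570.3) = -2.184  (gene B)
log2(53037/5110) = 3.376  (gene A)
log2(9127/10122) = -0.149  (gene F)
log2(260.8/707.7) = -1.440  (gene H)
The largest magnitude belongs to gene A.

3.376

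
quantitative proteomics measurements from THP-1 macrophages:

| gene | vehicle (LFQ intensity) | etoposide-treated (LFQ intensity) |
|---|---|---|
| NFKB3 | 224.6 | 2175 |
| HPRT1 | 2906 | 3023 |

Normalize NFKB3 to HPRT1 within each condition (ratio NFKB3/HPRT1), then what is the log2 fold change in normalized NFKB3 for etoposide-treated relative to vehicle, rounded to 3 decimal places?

NFKB3/HPRT1 (vehicle) = 224.6 / 2906 = 0.077288
NFKB3/HPRT1 (etoposide-treated) = 2175 / 3023 = 0.71948
Fold change = 0.71948 / 0.077288 = 9.3091
log2(9.3091) = 3.2186

3.219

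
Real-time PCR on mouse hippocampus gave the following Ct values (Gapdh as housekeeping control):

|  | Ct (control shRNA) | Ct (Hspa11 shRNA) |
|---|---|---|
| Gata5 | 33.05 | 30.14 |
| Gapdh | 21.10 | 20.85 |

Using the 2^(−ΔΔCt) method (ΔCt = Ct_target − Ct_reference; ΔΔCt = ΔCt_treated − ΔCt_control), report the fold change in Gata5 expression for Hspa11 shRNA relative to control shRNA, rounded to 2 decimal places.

ΔCt(control shRNA) = 33.050 − 21.100 = 11.950
ΔCt(Hspa11 shRNA) = 30.140 − 20.850 = 9.290
ΔΔCt = 9.290 − 11.950 = -2.660
Fold change = 2^(−(-2.660)) = 2^2.660 = 6.320

6.32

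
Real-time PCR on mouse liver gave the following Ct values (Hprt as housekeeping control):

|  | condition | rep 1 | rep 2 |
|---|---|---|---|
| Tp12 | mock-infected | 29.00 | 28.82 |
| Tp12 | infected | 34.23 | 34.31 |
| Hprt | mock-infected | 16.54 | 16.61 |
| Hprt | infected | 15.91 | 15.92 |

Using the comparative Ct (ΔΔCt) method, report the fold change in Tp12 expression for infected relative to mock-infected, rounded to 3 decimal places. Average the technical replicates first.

0.015

Mean Ct: Tp12 mock-infected 28.910; Tp12 infected 34.270; Hprt mock-infected 16.575; Hprt infected 15.915
ΔCt(mock-infected) = 28.910 − 16.575 = 12.335
ΔCt(infected) = 34.270 − 15.915 = 18.355
ΔΔCt = 18.355 − 12.335 = 6.020
Fold change = 2^(−6.020) = 0.0154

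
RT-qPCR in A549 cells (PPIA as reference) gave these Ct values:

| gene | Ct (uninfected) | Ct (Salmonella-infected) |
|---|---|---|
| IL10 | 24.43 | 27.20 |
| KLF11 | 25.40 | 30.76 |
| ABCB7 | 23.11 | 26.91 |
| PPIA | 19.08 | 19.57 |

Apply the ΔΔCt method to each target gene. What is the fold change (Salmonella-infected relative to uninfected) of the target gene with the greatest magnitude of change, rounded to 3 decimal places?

0.034

IL10: ΔΔCt = (27.20−19.57) − (24.43−19.08) = 7.63 − 5.35 = 2.28; fold change = 2^-2.28 = 0.206
KLF11: ΔΔCt = (30.76−19.57) − (25.40−19.08) = 11.19 − 6.32 = 4.87; fold change = 2^-4.87 = 0.034
ABCB7: ΔΔCt = (26.91−19.57) − (23.11−19.08) = 7.34 − 4.03 = 3.31; fold change = 2^-3.31 = 0.101
KLF11 has the largest |ΔΔCt| = 4.87.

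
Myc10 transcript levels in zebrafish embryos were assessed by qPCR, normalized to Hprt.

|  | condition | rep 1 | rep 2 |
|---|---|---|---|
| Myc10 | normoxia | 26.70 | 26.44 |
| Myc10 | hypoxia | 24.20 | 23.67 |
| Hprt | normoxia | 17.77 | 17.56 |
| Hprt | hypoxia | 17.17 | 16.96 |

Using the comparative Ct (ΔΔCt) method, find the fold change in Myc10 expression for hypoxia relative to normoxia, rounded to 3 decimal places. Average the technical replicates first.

Mean Ct: Myc10 normoxia 26.570; Myc10 hypoxia 23.935; Hprt normoxia 17.665; Hprt hypoxia 17.065
ΔCt(normoxia) = 26.570 − 17.665 = 8.905
ΔCt(hypoxia) = 23.935 − 17.065 = 6.870
ΔΔCt = 6.870 − 8.905 = -2.035
Fold change = 2^(−(-2.035)) = 2^2.035 = 4.0982

4.098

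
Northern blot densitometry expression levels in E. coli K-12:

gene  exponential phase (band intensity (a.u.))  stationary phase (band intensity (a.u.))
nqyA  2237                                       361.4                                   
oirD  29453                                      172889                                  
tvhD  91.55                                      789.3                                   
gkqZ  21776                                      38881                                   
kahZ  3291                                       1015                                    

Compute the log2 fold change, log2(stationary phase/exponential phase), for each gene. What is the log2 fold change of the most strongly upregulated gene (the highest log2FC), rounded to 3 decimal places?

log2(361.4/2237) = -2.630  (nqyA)
log2(172889/29453) = 2.553  (oirD)
log2(789.3/91.55) = 3.108  (tvhD)
log2(38881/21776) = 0.836  (gkqZ)
log2(1015/3291) = -1.697  (kahZ)
tvhD is most strongly upregulated.

3.108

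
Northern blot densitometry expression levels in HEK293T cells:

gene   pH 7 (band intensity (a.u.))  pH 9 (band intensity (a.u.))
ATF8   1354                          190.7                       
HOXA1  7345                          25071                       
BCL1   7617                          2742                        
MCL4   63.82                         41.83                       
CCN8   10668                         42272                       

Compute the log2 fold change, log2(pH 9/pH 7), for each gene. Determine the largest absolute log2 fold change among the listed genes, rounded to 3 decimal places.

log2(190.7/1354) = -2.828  (ATF8)
log2(25071/7345) = 1.771  (HOXA1)
log2(2742/7617) = -1.474  (BCL1)
log2(41.83/63.82) = -0.609  (MCL4)
log2(42272/10668) = 1.986  (CCN8)
The largest magnitude belongs to ATF8.

2.828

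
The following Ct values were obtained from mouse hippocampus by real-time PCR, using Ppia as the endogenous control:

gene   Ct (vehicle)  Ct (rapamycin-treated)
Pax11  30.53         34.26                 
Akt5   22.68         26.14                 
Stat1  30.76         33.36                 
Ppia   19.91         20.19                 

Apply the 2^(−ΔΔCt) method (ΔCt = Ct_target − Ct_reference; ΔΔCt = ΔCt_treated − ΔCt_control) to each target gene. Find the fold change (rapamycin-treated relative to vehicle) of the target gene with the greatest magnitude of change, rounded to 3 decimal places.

0.092

Pax11: ΔΔCt = (34.26−20.19) − (30.53−19.91) = 14.07 − 10.62 = 3.45; fold change = 2^-3.45 = 0.092
Akt5: ΔΔCt = (26.14−20.19) − (22.68−19.91) = 5.95 − 2.77 = 3.18; fold change = 2^-3.18 = 0.110
Stat1: ΔΔCt = (33.36−20.19) − (30.76−19.91) = 13.17 − 10.85 = 2.32; fold change = 2^-2.32 = 0.200
Pax11 has the largest |ΔΔCt| = 3.45.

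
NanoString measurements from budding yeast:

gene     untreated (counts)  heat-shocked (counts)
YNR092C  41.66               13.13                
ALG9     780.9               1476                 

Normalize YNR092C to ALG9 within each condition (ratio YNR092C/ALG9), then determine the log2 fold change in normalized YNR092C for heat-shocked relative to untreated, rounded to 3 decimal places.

YNR092C/ALG9 (untreated) = 41.66 / 780.9 = 0.053349
YNR092C/ALG9 (heat-shocked) = 13.13 / 1476 = 0.0088957
Fold change = 0.0088957 / 0.053349 = 0.1667
log2(0.1667) = -2.5843

-2.584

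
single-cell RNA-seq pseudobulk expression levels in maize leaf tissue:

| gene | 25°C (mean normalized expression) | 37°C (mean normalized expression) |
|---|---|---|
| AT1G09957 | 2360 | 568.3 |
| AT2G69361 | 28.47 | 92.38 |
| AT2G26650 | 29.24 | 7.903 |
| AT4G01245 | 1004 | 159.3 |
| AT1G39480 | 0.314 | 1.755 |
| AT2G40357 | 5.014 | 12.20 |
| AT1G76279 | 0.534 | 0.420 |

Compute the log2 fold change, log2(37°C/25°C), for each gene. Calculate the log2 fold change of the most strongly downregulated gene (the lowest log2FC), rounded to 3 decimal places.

-2.656

log2(568.3/2360) = -2.054  (AT1G09957)
log2(92.38/28.47) = 1.698  (AT2G69361)
log2(7.903/29.24) = -1.887  (AT2G26650)
log2(159.3/1004) = -2.656  (AT4G01245)
log2(1.755/0.314) = 2.483  (AT1G39480)
log2(12.20/5.014) = 1.283  (AT2G40357)
log2(0.420/0.534) = -0.346  (AT1G76279)
AT4G01245 is most strongly downregulated.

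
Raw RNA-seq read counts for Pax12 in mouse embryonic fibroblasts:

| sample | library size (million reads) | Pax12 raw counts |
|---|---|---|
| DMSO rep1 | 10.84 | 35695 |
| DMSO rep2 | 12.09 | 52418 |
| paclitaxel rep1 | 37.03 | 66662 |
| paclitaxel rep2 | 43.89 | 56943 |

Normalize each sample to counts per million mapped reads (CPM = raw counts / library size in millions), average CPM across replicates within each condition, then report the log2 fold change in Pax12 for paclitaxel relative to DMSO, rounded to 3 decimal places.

-1.300

CPM(DMSO rep1) = 35695 / 10.84 = 3292.8967
CPM(DMSO rep2) = 52418 / 12.09 = 4335.6493
CPM(paclitaxel rep1) = 66662 / 37.03 = 1800.2160
CPM(paclitaxel rep2) = 56943 / 43.89 = 1297.4026
mean CPM(DMSO) = 3814.2730; mean CPM(paclitaxel) = 1548.8093
Fold change = 1548.8093 / 3814.2730 = 0.40606
log2(0.40606) = -1.3002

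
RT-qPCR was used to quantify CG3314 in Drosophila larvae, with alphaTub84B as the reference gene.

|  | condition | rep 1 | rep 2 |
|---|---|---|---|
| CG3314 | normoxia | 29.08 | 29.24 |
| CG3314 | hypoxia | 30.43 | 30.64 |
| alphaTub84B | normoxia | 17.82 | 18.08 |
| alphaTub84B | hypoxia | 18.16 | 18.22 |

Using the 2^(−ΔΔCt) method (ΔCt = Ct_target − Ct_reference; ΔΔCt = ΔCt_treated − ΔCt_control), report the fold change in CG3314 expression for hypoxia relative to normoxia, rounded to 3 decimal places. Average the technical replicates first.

Mean Ct: CG3314 normoxia 29.160; CG3314 hypoxia 30.535; alphaTub84B normoxia 17.950; alphaTub84B hypoxia 18.190
ΔCt(normoxia) = 29.160 − 17.950 = 11.210
ΔCt(hypoxia) = 30.535 − 18.190 = 12.345
ΔΔCt = 12.345 − 11.210 = 1.135
Fold change = 2^(−1.135) = 0.4553

0.455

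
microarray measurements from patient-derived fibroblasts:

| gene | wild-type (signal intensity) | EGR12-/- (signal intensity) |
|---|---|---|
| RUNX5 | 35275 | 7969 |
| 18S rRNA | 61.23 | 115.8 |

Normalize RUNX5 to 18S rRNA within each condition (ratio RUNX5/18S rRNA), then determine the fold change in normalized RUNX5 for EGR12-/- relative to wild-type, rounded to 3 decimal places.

RUNX5/18S rRNA (wild-type) = 35275 / 61.23 = 576.11
RUNX5/18S rRNA (EGR12-/-) = 7969 / 115.8 = 68.817
Fold change = 68.817 / 576.11 = 0.1195

0.119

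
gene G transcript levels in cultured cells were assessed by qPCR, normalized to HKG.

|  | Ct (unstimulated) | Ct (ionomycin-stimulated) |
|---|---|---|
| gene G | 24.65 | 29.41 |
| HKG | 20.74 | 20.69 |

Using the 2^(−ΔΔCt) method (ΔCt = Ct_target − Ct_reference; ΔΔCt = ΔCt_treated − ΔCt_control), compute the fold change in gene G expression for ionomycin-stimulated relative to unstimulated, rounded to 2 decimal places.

ΔCt(unstimulated) = 24.650 − 20.740 = 3.910
ΔCt(ionomycin-stimulated) = 29.410 − 20.690 = 8.720
ΔΔCt = 8.720 − 3.910 = 4.810
Fold change = 2^(−4.810) = 0.036

0.04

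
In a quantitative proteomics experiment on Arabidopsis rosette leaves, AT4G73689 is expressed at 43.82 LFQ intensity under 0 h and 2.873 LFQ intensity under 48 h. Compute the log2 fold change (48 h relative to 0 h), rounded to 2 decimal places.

Fold change = 2.873 / 43.82 = 0.0656
log2(0.0656) = -3.931

-3.93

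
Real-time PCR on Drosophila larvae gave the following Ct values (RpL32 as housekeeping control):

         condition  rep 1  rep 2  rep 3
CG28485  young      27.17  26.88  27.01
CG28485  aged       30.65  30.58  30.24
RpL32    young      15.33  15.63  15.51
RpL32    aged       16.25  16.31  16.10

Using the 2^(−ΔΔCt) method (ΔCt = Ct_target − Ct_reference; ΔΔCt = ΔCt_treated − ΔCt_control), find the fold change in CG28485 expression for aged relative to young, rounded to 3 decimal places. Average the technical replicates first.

Mean Ct: CG28485 young 27.020; CG28485 aged 30.490; RpL32 young 15.490; RpL32 aged 16.220
ΔCt(young) = 27.020 − 15.490 = 11.530
ΔCt(aged) = 30.490 − 16.220 = 14.270
ΔΔCt = 14.270 − 11.530 = 2.740
Fold change = 2^(−2.740) = 0.1497

0.150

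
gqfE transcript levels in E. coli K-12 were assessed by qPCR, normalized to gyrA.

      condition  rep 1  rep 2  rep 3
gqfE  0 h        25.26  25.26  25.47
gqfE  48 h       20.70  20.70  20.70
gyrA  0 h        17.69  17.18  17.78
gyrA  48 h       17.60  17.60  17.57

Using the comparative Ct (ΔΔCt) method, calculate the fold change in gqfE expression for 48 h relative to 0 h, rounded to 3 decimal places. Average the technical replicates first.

25.457

Mean Ct: gqfE 0 h 25.330; gqfE 48 h 20.700; gyrA 0 h 17.550; gyrA 48 h 17.590
ΔCt(0 h) = 25.330 − 17.550 = 7.780
ΔCt(48 h) = 20.700 − 17.590 = 3.110
ΔΔCt = 3.110 − 7.780 = -4.670
Fold change = 2^(−(-4.670)) = 2^4.670 = 25.4572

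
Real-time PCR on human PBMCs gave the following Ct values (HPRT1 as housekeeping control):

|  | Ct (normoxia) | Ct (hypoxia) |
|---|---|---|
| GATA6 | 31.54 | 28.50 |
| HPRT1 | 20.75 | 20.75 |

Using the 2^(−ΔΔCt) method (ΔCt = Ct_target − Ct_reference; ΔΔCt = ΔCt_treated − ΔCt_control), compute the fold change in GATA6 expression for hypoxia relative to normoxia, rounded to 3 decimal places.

8.225

ΔCt(normoxia) = 31.540 − 20.750 = 10.790
ΔCt(hypoxia) = 28.500 − 20.750 = 7.750
ΔΔCt = 7.750 − 10.790 = -3.040
Fold change = 2^(−(-3.040)) = 2^3.040 = 8.2249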